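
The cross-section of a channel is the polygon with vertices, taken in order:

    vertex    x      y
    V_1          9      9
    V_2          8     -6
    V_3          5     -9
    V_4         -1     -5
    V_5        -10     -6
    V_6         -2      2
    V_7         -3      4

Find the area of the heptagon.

171.5

Apply Gauss's area formula: 2A = Σ (x_i·y_{i+1} − x_{i+1}·y_i), indices taken mod 7.
V_1→V_2: (9)(-6) − (8)(9) = -126
V_2→V_3: (8)(-9) − (5)(-6) = -42
V_3→V_4: (5)(-5) − (-1)(-9) = -34
V_4→V_5: (-1)(-6) − (-10)(-5) = -44
V_5→V_6: (-10)(2) − (-2)(-6) = -32
V_6→V_7: (-2)(4) − (-3)(2) = -2
V_7→V_1: (-3)(9) − (9)(4) = -63
Σ = -343
Area = |Σ|/2 = 171.5.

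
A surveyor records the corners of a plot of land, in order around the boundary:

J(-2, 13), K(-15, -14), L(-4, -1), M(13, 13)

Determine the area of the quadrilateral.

Σ = (223) + (-41) + (-39) + (195) = 338
Area = |Σ|/2 = 169.

169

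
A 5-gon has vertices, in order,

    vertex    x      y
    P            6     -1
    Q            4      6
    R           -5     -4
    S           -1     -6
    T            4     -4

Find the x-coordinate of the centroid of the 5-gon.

Apply Gauss's area formula. First the cross-terms c_i = x_i·y_{i+1} − x_{i+1}·y_i:
  40, 14, 26, 28, 20  ⇒  2A = 128, A = 64.
Then Σ (x_i + x_{i+1})·c_i = 514, so x̄ = 514 / (6·64) = 257/192.

257/192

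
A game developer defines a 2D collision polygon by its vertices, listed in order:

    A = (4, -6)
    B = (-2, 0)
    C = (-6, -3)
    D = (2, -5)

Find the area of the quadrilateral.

19

Σ = (-12) + (6) + (36) + (8) = 38
Area = |Σ|/2 = 19.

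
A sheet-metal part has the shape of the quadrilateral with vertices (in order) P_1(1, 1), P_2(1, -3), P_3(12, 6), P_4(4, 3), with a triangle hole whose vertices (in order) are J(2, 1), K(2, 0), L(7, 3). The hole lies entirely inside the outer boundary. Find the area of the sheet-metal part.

Outer boundary:
Apply the shoelace formula: 2A = Σ (x_i·y_{i+1} − x_{i+1}·y_i), indices taken mod 4.
Cross-terms: -4, 42, 12, 1  ⇒  Σ = 51
Area = |Σ|/2 = 25.5.
Hole:
Apply the surveyor's formula: 2A = Σ (x_i·y_{i+1} − x_{i+1}·y_i), indices taken mod 3.
Cross-terms: -2, 6, 1  ⇒  Σ = 5
Area = |Σ|/2 = 2.5.
Net area = 25.5 − 2.5 = 23.

23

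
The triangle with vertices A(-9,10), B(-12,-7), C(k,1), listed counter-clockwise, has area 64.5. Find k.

The doubled signed area Σ (x_i y_{i+1} − x_{i+1} y_i) is linear in k.
With k=0 it equals 180; the coefficient of k is 17 (from the two edges through C).
So 17·k + 180 = 2·64.5 = 129 ⇒ k = -3.

-3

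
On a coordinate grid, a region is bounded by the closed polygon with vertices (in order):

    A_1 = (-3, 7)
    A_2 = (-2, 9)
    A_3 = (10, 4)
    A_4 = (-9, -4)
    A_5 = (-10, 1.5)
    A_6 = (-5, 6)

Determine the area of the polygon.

119

Σ = (-13) + (-98) + (-4) + (-53.5) + (-52.5) + (-17) = -238
Area = |Σ|/2 = 119.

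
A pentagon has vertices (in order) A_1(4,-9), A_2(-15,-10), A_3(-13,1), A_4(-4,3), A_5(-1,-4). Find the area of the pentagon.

Apply the surveyor's formula: 2A = Σ (x_i·y_{i+1} − x_{i+1}·y_i), indices taken mod 5.
A_1→A_2: (4)(-10) − (-15)(-9) = -175
A_2→A_3: (-15)(1) − (-13)(-10) = -145
A_3→A_4: (-13)(3) − (-4)(1) = -35
A_4→A_5: (-4)(-4) − (-1)(3) = 19
A_5→A_1: (-1)(-9) − (4)(-4) = 25
Σ = -311
Area = |Σ|/2 = 155.5.

155.5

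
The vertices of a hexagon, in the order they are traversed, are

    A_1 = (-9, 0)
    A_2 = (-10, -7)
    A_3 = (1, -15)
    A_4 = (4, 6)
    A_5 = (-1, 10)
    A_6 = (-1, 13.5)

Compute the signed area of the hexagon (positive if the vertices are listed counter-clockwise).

Σ = (63) + (157) + (66) + (46) + (-3.5) + (121.5) = 450
Signed area = Σ/2 = 225 (positive ⇒ counter-clockwise traversal).

225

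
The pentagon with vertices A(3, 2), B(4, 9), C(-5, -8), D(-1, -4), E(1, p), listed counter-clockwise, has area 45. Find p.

-10

Write out the shoelace sum; only the two edges meeting at E involve p:
2·Area = [((-1)·p − 1·(-4)) + (1·2 − 3·p)] + 44
       = -4·p + 50 = 90
⇒ p = -10.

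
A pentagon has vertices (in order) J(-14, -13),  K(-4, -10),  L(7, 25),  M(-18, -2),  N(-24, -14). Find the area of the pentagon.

407

Apply Gauss's area formula: 2A = Σ (x_i·y_{i+1} − x_{i+1}·y_i), indices taken mod 5.
Cross-terms: 88, -30, 436, 204, 116  ⇒  Σ = 814
Area = |Σ|/2 = 407.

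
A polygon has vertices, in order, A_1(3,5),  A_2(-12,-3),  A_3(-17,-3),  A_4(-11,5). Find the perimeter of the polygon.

|A_1A_2| = √((-15)² + (-8)²) = √289 = 17
|A_2A_3| = √((-5)² + (0)²) = √25 = 5
|A_3A_4| = √((6)² + (8)²) = √100 = 10
|A_4A_1| = √((14)² + (0)²) = √196 = 14
Perimeter = 17 + 5 + 10 + 14 = 46.

46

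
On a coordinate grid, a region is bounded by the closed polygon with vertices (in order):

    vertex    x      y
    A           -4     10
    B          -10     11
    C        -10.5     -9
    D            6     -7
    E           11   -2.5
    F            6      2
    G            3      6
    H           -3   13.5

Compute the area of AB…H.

A→B: (-4)(11) − (-10)(10) = 56
B→C: (-10)(-9) − (-10.5)(11) = 205.5
C→D: (-10.5)(-7) − (6)(-9) = 127.5
D→E: (6)(-2.5) − (11)(-7) = 62
E→F: (11)(2) − (6)(-2.5) = 37
F→G: (6)(6) − (3)(2) = 30
G→H: (3)(13.5) − (-3)(6) = 58.5
H→A: (-3)(10) − (-4)(13.5) = 24
Σ = 600.5
Area = |Σ|/2 = 300.25.

300.25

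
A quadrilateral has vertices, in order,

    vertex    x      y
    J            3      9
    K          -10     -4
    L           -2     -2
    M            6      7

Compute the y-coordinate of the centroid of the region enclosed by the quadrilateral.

Apply the surveyor's formula. First the cross-terms c_i = x_i·y_{i+1} − x_{i+1}·y_i:
  78, 12, -2, 33  ⇒  2A = 121, A = 60.5.
Then Σ (y_i + y_{i+1})·c_i = 836, so ȳ = 836 / (6·60.5) = 76/33.

76/33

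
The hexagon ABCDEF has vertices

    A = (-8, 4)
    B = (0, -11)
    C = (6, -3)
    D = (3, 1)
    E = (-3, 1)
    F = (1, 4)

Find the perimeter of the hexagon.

52

|AB| = √((8)² + (-15)²) = √289 = 17
|BC| = √((6)² + (8)²) = √100 = 10
|CD| = √((-3)² + (4)²) = √25 = 5
|DE| = √((-6)² + (0)²) = √36 = 6
|EF| = √((4)² + (3)²) = √25 = 5
|FA| = √((-9)² + (0)²) = √81 = 9
Perimeter = 17 + 10 + 5 + 6 + 5 + 9 = 52.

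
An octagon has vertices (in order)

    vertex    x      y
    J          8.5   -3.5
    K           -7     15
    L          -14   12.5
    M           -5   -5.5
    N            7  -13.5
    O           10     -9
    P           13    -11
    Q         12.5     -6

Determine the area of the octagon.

308.375

Apply the shoelace formula: 2A = Σ (x_i·y_{i+1} − x_{i+1}·y_i), indices taken mod 8.
Σ = (103) + (122.5) + (139.5) + (106) + (72) + (7) + (59.5) + (7.25) = 616.75
Area = |Σ|/2 = 308.375.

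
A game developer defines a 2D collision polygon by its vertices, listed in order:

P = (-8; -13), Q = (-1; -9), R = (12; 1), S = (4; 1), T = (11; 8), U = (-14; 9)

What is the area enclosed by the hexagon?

Apply the shoelace formula: 2A = Σ (x_i·y_{i+1} − x_{i+1}·y_i), indices taken mod 6.
P→Q: (-8)(-9) − (-1)(-13) = 59
Q→R: (-1)(1) − (12)(-9) = 107
R→S: (12)(1) − (4)(1) = 8
S→T: (4)(8) − (11)(1) = 21
T→U: (11)(9) − (-14)(8) = 211
U→P: (-14)(-13) − (-8)(9) = 254
Σ = 660
Area = |Σ|/2 = 330.

330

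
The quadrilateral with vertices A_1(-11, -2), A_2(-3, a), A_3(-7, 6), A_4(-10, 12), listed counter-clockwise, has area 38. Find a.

7

Write out the shoelace sum; only the two edges meeting at A_2 involve a:
2·Area = [((-11)·a − (-3)·(-2)) + ((-3)·6 − (-7)·a)] + 128
       = -4·a + 104 = 76
⇒ a = 7.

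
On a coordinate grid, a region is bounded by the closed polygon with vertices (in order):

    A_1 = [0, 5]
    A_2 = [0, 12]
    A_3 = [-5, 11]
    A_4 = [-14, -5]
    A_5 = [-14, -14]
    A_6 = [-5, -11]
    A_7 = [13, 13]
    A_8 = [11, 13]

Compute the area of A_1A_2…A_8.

Apply Gauss's area formula: 2A = Σ (x_i·y_{i+1} − x_{i+1}·y_i), indices taken mod 8.
Cross-terms: 0, 60, 179, 126, 84, 78, 26, 55  ⇒  Σ = 608
Area = |Σ|/2 = 304.

304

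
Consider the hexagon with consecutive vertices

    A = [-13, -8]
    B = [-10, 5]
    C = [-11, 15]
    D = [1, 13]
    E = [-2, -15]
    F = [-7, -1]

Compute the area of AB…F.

223.5

Σ = (-145) + (-95) + (-158) + (11) + (-103) + (43) = -447
Area = |Σ|/2 = 223.5.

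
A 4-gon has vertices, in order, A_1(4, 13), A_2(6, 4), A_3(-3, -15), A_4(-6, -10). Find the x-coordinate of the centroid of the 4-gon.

1/3

Apply the shoelace formula. First the cross-terms c_i = x_i·y_{i+1} − x_{i+1}·y_i:
  -62, -78, -60, -38  ⇒  2A = -238, A = -119.
Then Σ (x_i + x_{i+1})·c_i = -238, so x̄ = -238 / (6·(-119)) = 1/3.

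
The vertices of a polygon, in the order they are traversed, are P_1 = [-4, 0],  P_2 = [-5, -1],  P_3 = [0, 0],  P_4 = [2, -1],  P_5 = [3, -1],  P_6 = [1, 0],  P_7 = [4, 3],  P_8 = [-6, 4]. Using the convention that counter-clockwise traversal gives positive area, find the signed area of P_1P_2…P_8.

Apply the surveyor's formula: 2A = Σ (x_i·y_{i+1} − x_{i+1}·y_i), indices taken mod 8.
Σ = (4) + (0) + (0) + (1) + (1) + (3) + (34) + (16) = 59
Signed area = Σ/2 = 29.5 (positive ⇒ counter-clockwise traversal).

29.5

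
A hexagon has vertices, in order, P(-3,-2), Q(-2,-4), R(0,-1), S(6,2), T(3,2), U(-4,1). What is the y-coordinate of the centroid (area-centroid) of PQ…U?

-1/22

Apply the surveyor's formula. First the cross-terms c_i = x_i·y_{i+1} − x_{i+1}·y_i:
  8, 2, 6, 6, 11, 11  ⇒  2A = 44, A = 22.
Then Σ (y_i + y_{i+1})·c_i = -6, so ȳ = -6 / (6·22) = -1/22.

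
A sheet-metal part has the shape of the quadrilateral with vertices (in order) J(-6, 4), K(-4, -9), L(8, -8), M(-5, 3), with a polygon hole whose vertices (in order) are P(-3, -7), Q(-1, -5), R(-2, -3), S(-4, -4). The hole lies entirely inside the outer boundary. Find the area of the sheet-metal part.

71.5

Outer boundary:
Cross-terms: 70, 104, -16, -2  ⇒  Σ = 156
Area = |Σ|/2 = 78.
Hole:
Apply the shoelace (surveyor's) formula: 2A = Σ (x_i·y_{i+1} − x_{i+1}·y_i), indices taken mod 4.
Σ = (8) + (-7) + (-4) + (16) = 13
Area = |Σ|/2 = 6.5.
Net area = 78 − 6.5 = 71.5.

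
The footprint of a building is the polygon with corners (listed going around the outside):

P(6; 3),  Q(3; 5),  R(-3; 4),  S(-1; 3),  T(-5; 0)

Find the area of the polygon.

Apply the shoelace (surveyor's) formula: 2A = Σ (x_i·y_{i+1} − x_{i+1}·y_i), indices taken mod 5.
P→Q: (6)(5) − (3)(3) = 21
Q→R: (3)(4) − (-3)(5) = 27
R→S: (-3)(3) − (-1)(4) = -5
S→T: (-1)(0) − (-5)(3) = 15
T→P: (-5)(3) − (6)(0) = -15
Σ = 43
Area = |Σ|/2 = 21.5.

21.5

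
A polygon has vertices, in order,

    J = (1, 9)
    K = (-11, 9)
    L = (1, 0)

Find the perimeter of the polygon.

|JK| = √((-12)² + (0)²) = √144 = 12
|KL| = √((12)² + (-9)²) = √225 = 15
|LJ| = √((0)² + (9)²) = √81 = 9
Perimeter = 12 + 15 + 9 = 36.

36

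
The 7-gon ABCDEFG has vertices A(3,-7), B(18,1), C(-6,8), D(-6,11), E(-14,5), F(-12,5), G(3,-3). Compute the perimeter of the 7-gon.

|AB| = √((15)² + (8)²) = √289 = 17
|BC| = √((-24)² + (7)²) = √625 = 25
|CD| = √((0)² + (3)²) = √9 = 3
|DE| = √((-8)² + (-6)²) = √100 = 10
|EF| = √((2)² + (0)²) = √4 = 2
|FG| = √((15)² + (-8)²) = √289 = 17
|GA| = √((0)² + (-4)²) = √16 = 4
Perimeter = 17 + 25 + 3 + 10 + 2 + 17 + 4 = 78.

78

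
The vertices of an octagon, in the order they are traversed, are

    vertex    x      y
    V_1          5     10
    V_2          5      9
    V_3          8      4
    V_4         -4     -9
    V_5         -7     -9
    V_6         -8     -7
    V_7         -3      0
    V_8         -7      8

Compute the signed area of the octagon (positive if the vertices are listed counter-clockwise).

-159

Apply Gauss's area formula: 2A = Σ (x_i·y_{i+1} − x_{i+1}·y_i), indices taken mod 8.
Σ = (-5) + (-52) + (-56) + (-27) + (-23) + (-21) + (-24) + (-110) = -318
Signed area = Σ/2 = -159 (negative ⇒ clockwise traversal).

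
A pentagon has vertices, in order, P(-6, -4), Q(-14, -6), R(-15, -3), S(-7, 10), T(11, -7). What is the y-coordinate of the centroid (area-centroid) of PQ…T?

-33/193

Apply the surveyor's formula. First the cross-terms c_i = x_i·y_{i+1} − x_{i+1}·y_i:
  -20, -48, -171, -61, -86  ⇒  2A = -386, A = -193.
Then Σ (y_i + y_{i+1})·c_i = 198, so ȳ = 198 / (6·(-193)) = -33/193.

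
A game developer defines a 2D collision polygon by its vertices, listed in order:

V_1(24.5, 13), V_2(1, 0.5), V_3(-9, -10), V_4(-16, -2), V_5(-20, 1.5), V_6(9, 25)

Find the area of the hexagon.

Apply Gauss's area formula: 2A = Σ (x_i·y_{i+1} − x_{i+1}·y_i), indices taken mod 6.
Σ = (-0.75) + (-5.5) + (-142) + (-64) + (-513.5) + (-495.5) = -1221.25
Area = |Σ|/2 = 610.625.

610.625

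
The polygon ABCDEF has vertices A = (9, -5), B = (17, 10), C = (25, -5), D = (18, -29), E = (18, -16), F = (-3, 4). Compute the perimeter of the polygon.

116

|AB| = √((8)² + (15)²) = √289 = 17
|BC| = √((8)² + (-15)²) = √289 = 17
|CD| = √((-7)² + (-24)²) = √625 = 25
|DE| = √((0)² + (13)²) = √169 = 13
|EF| = √((-21)² + (20)²) = √841 = 29
|FA| = √((12)² + (-9)²) = √225 = 15
Perimeter = 17 + 17 + 25 + 13 + 29 + 15 = 116.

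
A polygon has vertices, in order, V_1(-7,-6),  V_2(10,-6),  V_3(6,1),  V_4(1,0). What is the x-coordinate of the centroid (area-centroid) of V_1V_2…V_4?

Apply the surveyor's formula. First the cross-terms c_i = x_i·y_{i+1} − x_{i+1}·y_i:
  102, 46, -1, -6  ⇒  2A = 141, A = 70.5.
Then Σ (x_i + x_{i+1})·c_i = 1071, so x̄ = 1071 / (6·70.5) = 119/47.

119/47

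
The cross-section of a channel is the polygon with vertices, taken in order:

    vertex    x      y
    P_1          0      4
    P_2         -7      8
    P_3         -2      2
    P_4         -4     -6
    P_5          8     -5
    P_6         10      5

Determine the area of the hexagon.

124

Σ = (28) + (2) + (20) + (68) + (90) + (40) = 248
Area = |Σ|/2 = 124.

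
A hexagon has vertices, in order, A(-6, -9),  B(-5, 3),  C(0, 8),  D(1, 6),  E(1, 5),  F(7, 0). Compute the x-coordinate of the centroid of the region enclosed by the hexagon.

-6/7

Apply the surveyor's formula. First the cross-terms c_i = x_i·y_{i+1} − x_{i+1}·y_i:
  -63, -40, -8, -1, -35, -63  ⇒  2A = -210, A = -105.
Then Σ (x_i + x_{i+1})·c_i = 540, so x̄ = 540 / (6·(-105)) = -6/7.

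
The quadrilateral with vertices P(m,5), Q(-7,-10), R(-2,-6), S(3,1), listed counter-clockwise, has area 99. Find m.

Write out the shoelace sum; only the two edges meeting at P involve m:
2·Area = [(3·5 − m·1) + (m·(-10) − (-7)·5)] + 38
       = -11·m + 88 = 198
⇒ m = -10.

-10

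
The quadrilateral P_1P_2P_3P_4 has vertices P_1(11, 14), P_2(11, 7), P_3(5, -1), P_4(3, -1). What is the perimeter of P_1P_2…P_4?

36

|P_1P_2| = √((0)² + (-7)²) = √49 = 7
|P_2P_3| = √((-6)² + (-8)²) = √100 = 10
|P_3P_4| = √((-2)² + (0)²) = √4 = 2
|P_4P_1| = √((8)² + (15)²) = √289 = 17
Perimeter = 7 + 10 + 2 + 17 = 36.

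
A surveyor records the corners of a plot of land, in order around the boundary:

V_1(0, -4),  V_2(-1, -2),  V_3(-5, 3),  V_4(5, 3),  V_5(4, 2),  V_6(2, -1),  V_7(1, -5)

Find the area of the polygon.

Apply the shoelace (surveyor's) formula: 2A = Σ (x_i·y_{i+1} − x_{i+1}·y_i), indices taken mod 7.
Σ = (-4) + (-13) + (-30) + (-2) + (-8) + (-9) + (-4) = -70
Area = |Σ|/2 = 35.

35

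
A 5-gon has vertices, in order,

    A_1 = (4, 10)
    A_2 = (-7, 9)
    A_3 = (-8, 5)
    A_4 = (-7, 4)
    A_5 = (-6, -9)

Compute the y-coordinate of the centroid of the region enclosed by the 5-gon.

Apply the surveyor's formula. First the cross-terms c_i = x_i·y_{i+1} − x_{i+1}·y_i:
  106, 37, 3, 87, -24  ⇒  2A = 209, A = 104.5.
Then Σ (y_i + y_{i+1})·c_i = 2100, so ȳ = 2100 / (6·104.5) = 700/209.

700/209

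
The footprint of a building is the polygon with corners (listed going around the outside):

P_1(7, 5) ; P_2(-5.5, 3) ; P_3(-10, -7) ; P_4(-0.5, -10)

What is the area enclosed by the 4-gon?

140.5

Apply the shoelace formula: 2A = Σ (x_i·y_{i+1} − x_{i+1}·y_i), indices taken mod 4.
P_1→P_2: (7)(3) − (-5.5)(5) = 48.5
P_2→P_3: (-5.5)(-7) − (-10)(3) = 68.5
P_3→P_4: (-10)(-10) − (-0.5)(-7) = 96.5
P_4→P_1: (-0.5)(5) − (7)(-10) = 67.5
Σ = 281
Area = |Σ|/2 = 140.5.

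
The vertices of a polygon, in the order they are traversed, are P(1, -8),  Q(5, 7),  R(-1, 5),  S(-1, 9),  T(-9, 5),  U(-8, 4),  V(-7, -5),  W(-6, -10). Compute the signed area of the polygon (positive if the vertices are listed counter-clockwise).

Cross-terms: 47, 32, -4, 76, 4, 68, 40, 58  ⇒  Σ = 321
Signed area = Σ/2 = 160.5 (positive ⇒ counter-clockwise traversal).

160.5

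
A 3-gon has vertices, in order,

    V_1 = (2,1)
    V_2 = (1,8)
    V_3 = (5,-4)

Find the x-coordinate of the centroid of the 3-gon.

Apply the shoelace (surveyor's) formula. First the cross-terms c_i = x_i·y_{i+1} − x_{i+1}·y_i:
  15, -44, 13  ⇒  2A = -16, A = -8.
Then Σ (x_i + x_{i+1})·c_i = -128, so x̄ = -128 / (6·(-8)) = 8/3.

8/3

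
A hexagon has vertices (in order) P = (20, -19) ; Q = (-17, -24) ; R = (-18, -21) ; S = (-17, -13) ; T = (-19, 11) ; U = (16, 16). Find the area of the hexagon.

P→Q: (20)(-24) − (-17)(-19) = -803
Q→R: (-17)(-21) − (-18)(-24) = -75
R→S: (-18)(-13) − (-17)(-21) = -123
S→T: (-17)(11) − (-19)(-13) = -434
T→U: (-19)(16) − (16)(11) = -480
U→P: (16)(-19) − (20)(16) = -624
Σ = -2539
Area = |Σ|/2 = 1269.5.

1269.5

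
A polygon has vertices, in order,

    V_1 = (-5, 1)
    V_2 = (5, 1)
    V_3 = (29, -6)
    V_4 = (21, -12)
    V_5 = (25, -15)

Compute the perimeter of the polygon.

|V_1V_2| = √((10)² + (0)²) = √100 = 10
|V_2V_3| = √((24)² + (-7)²) = √625 = 25
|V_3V_4| = √((-8)² + (-6)²) = √100 = 10
|V_4V_5| = √((4)² + (-3)²) = √25 = 5
|V_5V_1| = √((-30)² + (16)²) = √1156 = 34
Perimeter = 10 + 25 + 10 + 5 + 34 = 84.

84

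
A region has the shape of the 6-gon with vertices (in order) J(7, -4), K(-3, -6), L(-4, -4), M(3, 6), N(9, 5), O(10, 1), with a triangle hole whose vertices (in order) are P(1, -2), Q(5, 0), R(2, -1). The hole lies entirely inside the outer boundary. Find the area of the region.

Outer boundary:
Σ = (-54) + (-12) + (-12) + (-39) + (-41) + (-47) = -205
Area = |Σ|/2 = 102.5.
Hole:
Apply the shoelace (surveyor's) formula: 2A = Σ (x_i·y_{i+1} − x_{i+1}·y_i), indices taken mod 3.
Σ = (10) + (-5) + (-3) = 2
Area = |Σ|/2 = 1.
Net area = 102.5 − 1 = 101.5.

101.5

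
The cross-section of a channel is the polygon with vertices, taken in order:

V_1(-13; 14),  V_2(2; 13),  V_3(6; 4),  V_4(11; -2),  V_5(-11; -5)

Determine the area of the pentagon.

309.5

Apply Gauss's area formula: 2A = Σ (x_i·y_{i+1} − x_{i+1}·y_i), indices taken mod 5.
Σ = (-197) + (-70) + (-56) + (-77) + (-219) = -619
Area = |Σ|/2 = 309.5.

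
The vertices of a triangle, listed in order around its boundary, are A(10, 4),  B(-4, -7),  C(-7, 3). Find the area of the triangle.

86.5

Σ = (-54) + (-61) + (-58) = -173
Area = |Σ|/2 = 86.5.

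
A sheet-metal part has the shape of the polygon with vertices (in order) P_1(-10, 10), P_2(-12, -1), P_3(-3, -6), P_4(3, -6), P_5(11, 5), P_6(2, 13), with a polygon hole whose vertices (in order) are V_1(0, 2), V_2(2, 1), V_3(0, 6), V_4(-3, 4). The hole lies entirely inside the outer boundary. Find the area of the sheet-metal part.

Outer boundary:
Apply Gauss's area formula: 2A = Σ (x_i·y_{i+1} − x_{i+1}·y_i), indices taken mod 6.
Σ = (130) + (69) + (36) + (81) + (133) + (150) = 599
Area = |Σ|/2 = 299.5.
Hole:
V_1→V_2: (0)(1) − (2)(2) = -4
V_2→V_3: (2)(6) − (0)(1) = 12
V_3→V_4: (0)(4) − (-3)(6) = 18
V_4→V_1: (-3)(2) − (0)(4) = -6
Σ = 20
Area = |Σ|/2 = 10.
Net area = 299.5 − 10 = 289.5.

289.5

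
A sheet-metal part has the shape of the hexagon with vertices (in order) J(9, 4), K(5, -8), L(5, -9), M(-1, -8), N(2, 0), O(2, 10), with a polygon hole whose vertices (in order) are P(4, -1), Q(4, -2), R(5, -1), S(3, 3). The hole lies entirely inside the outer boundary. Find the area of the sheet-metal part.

Outer boundary:
Apply the shoelace (surveyor's) formula: 2A = Σ (x_i·y_{i+1} − x_{i+1}·y_i), indices taken mod 6.
Cross-terms: -92, -5, -49, 16, 20, -82  ⇒  Σ = -192
Area = |Σ|/2 = 96.
Hole:
Σ = (-4) + (6) + (18) + (-15) = 5
Area = |Σ|/2 = 2.5.
Net area = 96 − 2.5 = 93.5.

93.5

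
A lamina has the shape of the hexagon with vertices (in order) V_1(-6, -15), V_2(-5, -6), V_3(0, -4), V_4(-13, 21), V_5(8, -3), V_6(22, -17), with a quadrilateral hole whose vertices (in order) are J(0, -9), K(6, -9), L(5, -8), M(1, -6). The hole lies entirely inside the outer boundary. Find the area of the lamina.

Outer boundary:
Σ = (-39) + (20) + (-52) + (-129) + (-70) + (-432) = -702
Area = |Σ|/2 = 351.
Hole:
Σ = (54) + (-3) + (-22) + (-9) = 20
Area = |Σ|/2 = 10.
Net area = 351 − 10 = 341.

341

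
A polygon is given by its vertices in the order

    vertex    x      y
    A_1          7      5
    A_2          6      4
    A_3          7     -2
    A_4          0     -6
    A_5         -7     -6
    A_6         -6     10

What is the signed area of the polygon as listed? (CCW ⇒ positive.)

-166

Σ = (-2) + (-40) + (-42) + (-42) + (-106) + (-100) = -332
Signed area = Σ/2 = -166 (negative ⇒ clockwise traversal).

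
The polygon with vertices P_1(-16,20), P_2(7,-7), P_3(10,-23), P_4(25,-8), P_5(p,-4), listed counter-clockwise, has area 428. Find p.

23

The doubled signed area Σ (x_i y_{i+1} − x_{i+1} y_i) is linear in p.
With p=0 it equals 212; the coefficient of p is 28 (from the two edges through P_5).
So 28·p + 212 = 2·428 = 856 ⇒ p = 23.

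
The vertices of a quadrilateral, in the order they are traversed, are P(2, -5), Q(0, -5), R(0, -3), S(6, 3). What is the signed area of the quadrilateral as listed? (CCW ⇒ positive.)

Apply the shoelace formula: 2A = Σ (x_i·y_{i+1} − x_{i+1}·y_i), indices taken mod 4.
Σ = (-10) + (0) + (18) + (-36) = -28
Signed area = Σ/2 = -14 (negative ⇒ clockwise traversal).

-14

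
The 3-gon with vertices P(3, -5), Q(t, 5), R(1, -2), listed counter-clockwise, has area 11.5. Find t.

4

Write out the shoelace sum; only the two edges meeting at Q involve t:
2·Area = [(3·5 − t·(-5)) + (t·(-2) − 1·5)] + 1
       = 3·t + 11 = 23
⇒ t = 4.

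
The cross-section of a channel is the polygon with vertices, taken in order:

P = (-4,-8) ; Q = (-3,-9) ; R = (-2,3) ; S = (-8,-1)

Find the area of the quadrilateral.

35.5

Cross-terms: 12, -27, 26, 60  ⇒  Σ = 71
Area = |Σ|/2 = 35.5.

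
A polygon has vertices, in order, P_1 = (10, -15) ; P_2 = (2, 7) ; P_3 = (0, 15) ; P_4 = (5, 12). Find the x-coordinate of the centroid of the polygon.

34/7

Apply the shoelace formula. First the cross-terms c_i = x_i·y_{i+1} − x_{i+1}·y_i:
  100, 30, -75, -195  ⇒  2A = -140, A = -70.
Then Σ (x_i + x_{i+1})·c_i = -2040, so x̄ = -2040 / (6·(-70)) = 34/7.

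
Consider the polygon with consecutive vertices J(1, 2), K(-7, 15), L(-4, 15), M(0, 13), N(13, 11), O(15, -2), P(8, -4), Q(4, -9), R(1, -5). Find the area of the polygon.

Apply the surveyor's formula: 2A = Σ (x_i·y_{i+1} − x_{i+1}·y_i), indices taken mod 9.
Σ = (29) + (-45) + (-52) + (-169) + (-191) + (-44) + (-56) + (-11) + (7) = -532
Area = |Σ|/2 = 266.

266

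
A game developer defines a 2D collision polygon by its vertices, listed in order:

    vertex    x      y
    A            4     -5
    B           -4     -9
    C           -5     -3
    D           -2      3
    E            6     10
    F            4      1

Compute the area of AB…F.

103

Apply Gauss's area formula: 2A = Σ (x_i·y_{i+1} − x_{i+1}·y_i), indices taken mod 6.
Cross-terms: -56, -33, -21, -38, -34, -24  ⇒  Σ = -206
Area = |Σ|/2 = 103.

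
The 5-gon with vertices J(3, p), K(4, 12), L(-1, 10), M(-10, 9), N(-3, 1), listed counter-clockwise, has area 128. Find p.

Write out the shoelace sum; only the two edges meeting at J involve p:
2·Area = [((-3)·p − 3·1) + (3·12 − 4·p)] + 160
       = -7·p + 193 = 256
⇒ p = -9.

-9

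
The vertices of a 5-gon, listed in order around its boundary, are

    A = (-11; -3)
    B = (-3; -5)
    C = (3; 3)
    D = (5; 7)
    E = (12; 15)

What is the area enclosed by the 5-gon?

Apply the shoelace formula: 2A = Σ (x_i·y_{i+1} − x_{i+1}·y_i), indices taken mod 5.
Σ = (46) + (6) + (6) + (-9) + (129) = 178
Area = |Σ|/2 = 89.

89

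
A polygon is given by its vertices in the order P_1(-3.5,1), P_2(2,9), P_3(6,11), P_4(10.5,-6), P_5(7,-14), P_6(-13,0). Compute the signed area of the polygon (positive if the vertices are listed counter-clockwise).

Σ = (-33.5) + (-32) + (-151.5) + (-105) + (-182) + (-13) = -517
Signed area = Σ/2 = -258.5 (negative ⇒ clockwise traversal).

-258.5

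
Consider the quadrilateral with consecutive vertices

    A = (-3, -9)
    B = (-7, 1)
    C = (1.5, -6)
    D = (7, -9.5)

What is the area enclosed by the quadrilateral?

Apply Gauss's area formula: 2A = Σ (x_i·y_{i+1} − x_{i+1}·y_i), indices taken mod 4.
Σ = (-66) + (40.5) + (27.75) + (-91.5) = -89.25
Area = |Σ|/2 = 44.625.

44.625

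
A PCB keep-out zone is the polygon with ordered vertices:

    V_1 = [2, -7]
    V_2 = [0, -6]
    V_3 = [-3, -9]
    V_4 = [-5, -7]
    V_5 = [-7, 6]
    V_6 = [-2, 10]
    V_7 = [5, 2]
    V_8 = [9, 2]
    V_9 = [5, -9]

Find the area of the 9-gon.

180.5

Apply the shoelace (surveyor's) formula: 2A = Σ (x_i·y_{i+1} − x_{i+1}·y_i), indices taken mod 9.
Σ = (-12) + (-18) + (-24) + (-79) + (-58) + (-54) + (-8) + (-91) + (-17) = -361
Area = |Σ|/2 = 180.5.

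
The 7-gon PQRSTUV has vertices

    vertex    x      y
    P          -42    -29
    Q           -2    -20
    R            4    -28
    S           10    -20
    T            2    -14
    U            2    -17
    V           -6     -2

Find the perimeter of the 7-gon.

136

|PQ| = √((40)² + (9)²) = √1681 = 41
|QR| = √((6)² + (-8)²) = √100 = 10
|RS| = √((6)² + (8)²) = √100 = 10
|ST| = √((-8)² + (6)²) = √100 = 10
|TU| = √((0)² + (-3)²) = √9 = 3
|UV| = √((-8)² + (15)²) = √289 = 17
|VP| = √((-36)² + (-27)²) = √2025 = 45
Perimeter = 41 + 10 + 10 + 10 + 3 + 17 + 45 = 136.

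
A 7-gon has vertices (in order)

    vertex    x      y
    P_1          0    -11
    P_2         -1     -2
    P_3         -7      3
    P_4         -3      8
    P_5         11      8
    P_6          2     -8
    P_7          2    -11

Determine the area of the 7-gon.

Cross-terms: -11, -17, -47, -112, -104, -6, -22  ⇒  Σ = -319
Area = |Σ|/2 = 159.5.

159.5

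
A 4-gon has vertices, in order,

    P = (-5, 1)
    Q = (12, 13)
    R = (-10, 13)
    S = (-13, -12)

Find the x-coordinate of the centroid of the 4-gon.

Apply the surveyor's formula. First the cross-terms c_i = x_i·y_{i+1} − x_{i+1}·y_i:
  -77, 286, 289, -73  ⇒  2A = 425, A = 212.5.
Then Σ (x_i + x_{i+1})·c_i = -5300, so x̄ = -5300 / (6·212.5) = -212/51.

-212/51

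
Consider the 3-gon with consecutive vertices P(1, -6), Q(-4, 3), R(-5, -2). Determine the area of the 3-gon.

Apply the shoelace (surveyor's) formula: 2A = Σ (x_i·y_{i+1} − x_{i+1}·y_i), indices taken mod 3.
Cross-terms: -21, 23, 32  ⇒  Σ = 34
Area = |Σ|/2 = 17.

17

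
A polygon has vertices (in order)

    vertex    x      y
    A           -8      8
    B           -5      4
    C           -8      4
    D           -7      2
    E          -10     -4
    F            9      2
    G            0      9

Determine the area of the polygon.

Apply the shoelace (surveyor's) formula: 2A = Σ (x_i·y_{i+1} − x_{i+1}·y_i), indices taken mod 7.
Σ = (8) + (12) + (12) + (48) + (16) + (81) + (72) = 249
Area = |Σ|/2 = 124.5.

124.5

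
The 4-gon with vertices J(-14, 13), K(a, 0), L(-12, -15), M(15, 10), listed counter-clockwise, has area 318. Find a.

The doubled signed area Σ (x_i y_{i+1} − x_{i+1} y_i) is linear in a.
With a=0 it equals 440; the coefficient of a is -28 (from the two edges through K).
So -28·a + 440 = 2·318 = 636 ⇒ a = -7.

-7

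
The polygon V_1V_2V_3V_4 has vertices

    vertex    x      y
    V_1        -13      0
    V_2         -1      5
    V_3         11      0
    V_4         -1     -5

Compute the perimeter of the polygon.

52

|V_1V_2| = √((12)² + (5)²) = √169 = 13
|V_2V_3| = √((12)² + (-5)²) = √169 = 13
|V_3V_4| = √((-12)² + (-5)²) = √169 = 13
|V_4V_1| = √((-12)² + (5)²) = √169 = 13
Perimeter = 13 + 13 + 13 + 13 = 52.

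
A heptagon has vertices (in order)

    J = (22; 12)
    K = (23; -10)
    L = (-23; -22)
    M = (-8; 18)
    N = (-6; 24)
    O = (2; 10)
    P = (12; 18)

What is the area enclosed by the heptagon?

Apply the shoelace (surveyor's) formula: 2A = Σ (x_i·y_{i+1} − x_{i+1}·y_i), indices taken mod 7.
Cross-terms: -496, -736, -590, -84, -108, -84, -252  ⇒  Σ = -2350
Area = |Σ|/2 = 1175.

1175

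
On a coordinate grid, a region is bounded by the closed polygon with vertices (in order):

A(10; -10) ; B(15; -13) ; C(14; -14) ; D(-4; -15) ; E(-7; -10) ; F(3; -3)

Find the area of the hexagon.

Σ = (20) + (-28) + (-266) + (-65) + (51) + (0) = -288
Area = |Σ|/2 = 144.

144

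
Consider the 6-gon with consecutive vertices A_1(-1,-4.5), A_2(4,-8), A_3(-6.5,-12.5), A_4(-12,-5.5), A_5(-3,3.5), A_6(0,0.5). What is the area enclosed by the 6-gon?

Cross-terms: 26, -102, -114.25, -58.5, -1.5, 0.5  ⇒  Σ = -249.75
Area = |Σ|/2 = 124.875.

124.875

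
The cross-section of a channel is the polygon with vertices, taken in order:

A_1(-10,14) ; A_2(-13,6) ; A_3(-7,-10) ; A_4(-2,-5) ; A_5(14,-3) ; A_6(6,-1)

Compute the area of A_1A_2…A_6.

Cross-terms: 122, 172, 15, 76, 4, 74  ⇒  Σ = 463
Area = |Σ|/2 = 231.5.

231.5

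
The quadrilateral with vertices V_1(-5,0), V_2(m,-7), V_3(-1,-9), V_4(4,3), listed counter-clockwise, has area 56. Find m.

-4

Write out the shoelace sum; only the two edges meeting at V_2 involve m:
2·Area = [((-5)·(-7) − m·0) + (m·(-9) − (-1)·(-7))] + 48
       = -9·m + 76 = 112
⇒ m = -4.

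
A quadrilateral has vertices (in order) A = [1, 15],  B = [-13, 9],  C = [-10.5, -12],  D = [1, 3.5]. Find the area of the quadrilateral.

220.625

Σ = (204) + (250.5) + (-24.75) + (11.5) = 441.25
Area = |Σ|/2 = 220.625.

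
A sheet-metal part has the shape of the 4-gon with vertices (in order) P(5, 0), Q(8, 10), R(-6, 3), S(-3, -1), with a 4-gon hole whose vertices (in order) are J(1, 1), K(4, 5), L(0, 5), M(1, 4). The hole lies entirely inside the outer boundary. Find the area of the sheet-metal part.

70.5

Outer boundary:
Apply the surveyor's formula: 2A = Σ (x_i·y_{i+1} − x_{i+1}·y_i), indices taken mod 4.
Σ = (50) + (84) + (15) + (5) = 154
Area = |Σ|/2 = 77.
Hole:
Apply the surveyor's formula: 2A = Σ (x_i·y_{i+1} − x_{i+1}·y_i), indices taken mod 4.
Cross-terms: 1, 20, -5, -3  ⇒  Σ = 13
Area = |Σ|/2 = 6.5.
Net area = 77 − 6.5 = 70.5.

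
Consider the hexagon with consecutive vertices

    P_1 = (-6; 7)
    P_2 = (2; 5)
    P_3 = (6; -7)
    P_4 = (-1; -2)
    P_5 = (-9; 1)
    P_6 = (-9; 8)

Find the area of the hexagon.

Apply the surveyor's formula: 2A = Σ (x_i·y_{i+1} − x_{i+1}·y_i), indices taken mod 6.
Cross-terms: -44, -44, -19, -19, -63, -15  ⇒  Σ = -204
Area = |Σ|/2 = 102.

102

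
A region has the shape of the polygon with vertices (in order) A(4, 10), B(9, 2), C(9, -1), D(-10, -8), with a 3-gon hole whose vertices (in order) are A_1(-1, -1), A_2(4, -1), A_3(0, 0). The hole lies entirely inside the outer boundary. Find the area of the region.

Outer boundary:
Σ = (-82) + (-27) + (-82) + (-68) = -259
Area = |Σ|/2 = 129.5.
Hole:
Cross-terms: 5, 0, 0  ⇒  Σ = 5
Area = |Σ|/2 = 2.5.
Net area = 129.5 − 2.5 = 127.

127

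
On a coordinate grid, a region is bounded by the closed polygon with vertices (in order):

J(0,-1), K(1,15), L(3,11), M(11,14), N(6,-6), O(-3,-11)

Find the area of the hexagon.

Apply the shoelace (surveyor's) formula: 2A = Σ (x_i·y_{i+1} − x_{i+1}·y_i), indices taken mod 6.
Cross-terms: 1, -34, -79, -150, -84, 3  ⇒  Σ = -343
Area = |Σ|/2 = 171.5.

171.5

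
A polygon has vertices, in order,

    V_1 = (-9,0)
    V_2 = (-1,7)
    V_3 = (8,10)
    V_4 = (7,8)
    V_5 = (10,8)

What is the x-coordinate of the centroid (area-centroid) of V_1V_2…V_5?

Apply the shoelace formula. First the cross-terms c_i = x_i·y_{i+1} − x_{i+1}·y_i:
  -63, -66, -6, -24, 72  ⇒  2A = -87, A = -43.5.
Then Σ (x_i + x_{i+1})·c_i = -258, so x̄ = -258 / (6·(-43.5)) = 86/87.

86/87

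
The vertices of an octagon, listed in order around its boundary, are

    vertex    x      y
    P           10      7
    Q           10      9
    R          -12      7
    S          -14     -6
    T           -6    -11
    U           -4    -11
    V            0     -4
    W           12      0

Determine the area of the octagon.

Cross-terms: 20, 178, 170, 118, 22, 16, 48, 84  ⇒  Σ = 656
Area = |Σ|/2 = 328.

328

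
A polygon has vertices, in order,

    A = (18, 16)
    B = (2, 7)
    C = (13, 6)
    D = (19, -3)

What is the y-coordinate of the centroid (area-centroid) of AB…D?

533/66

Apply the surveyor's formula. First the cross-terms c_i = x_i·y_{i+1} − x_{i+1}·y_i:
  94, -79, -153, 358  ⇒  2A = 220, A = 110.
Then Σ (y_i + y_{i+1})·c_i = 5330, so ȳ = 5330 / (6·110) = 533/66.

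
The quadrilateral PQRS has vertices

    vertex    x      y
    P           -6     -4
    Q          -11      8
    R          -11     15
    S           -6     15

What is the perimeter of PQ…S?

44

|PQ| = √((-5)² + (12)²) = √169 = 13
|QR| = √((0)² + (7)²) = √49 = 7
|RS| = √((5)² + (0)²) = √25 = 5
|SP| = √((0)² + (-19)²) = √361 = 19
Perimeter = 13 + 7 + 5 + 19 = 44.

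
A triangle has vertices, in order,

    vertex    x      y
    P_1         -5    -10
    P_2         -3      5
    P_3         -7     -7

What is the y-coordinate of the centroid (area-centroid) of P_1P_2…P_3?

-4

Apply Gauss's area formula. First the cross-terms c_i = x_i·y_{i+1} − x_{i+1}·y_i:
  -55, 56, 35  ⇒  2A = 36, A = 18.
Then Σ (y_i + y_{i+1})·c_i = -432, so ȳ = -432 / (6·18) = -4.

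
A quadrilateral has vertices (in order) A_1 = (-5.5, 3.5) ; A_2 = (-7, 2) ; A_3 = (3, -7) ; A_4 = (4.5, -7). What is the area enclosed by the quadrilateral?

22.125

Σ = (13.5) + (43) + (10.5) + (-22.75) = 44.25
Area = |Σ|/2 = 22.125.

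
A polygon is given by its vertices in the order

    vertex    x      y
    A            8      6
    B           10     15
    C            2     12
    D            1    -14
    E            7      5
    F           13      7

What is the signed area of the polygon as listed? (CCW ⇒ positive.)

Apply the surveyor's formula: 2A = Σ (x_i·y_{i+1} − x_{i+1}·y_i), indices taken mod 6.
Cross-terms: 60, 90, -40, 103, -16, 22  ⇒  Σ = 219
Signed area = Σ/2 = 109.5 (positive ⇒ counter-clockwise traversal).

109.5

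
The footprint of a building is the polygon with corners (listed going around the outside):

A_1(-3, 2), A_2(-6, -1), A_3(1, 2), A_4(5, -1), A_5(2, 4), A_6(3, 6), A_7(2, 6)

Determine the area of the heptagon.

Apply Gauss's area formula: 2A = Σ (x_i·y_{i+1} − x_{i+1}·y_i), indices taken mod 7.
Cross-terms: 15, -11, -11, 22, 0, 6, 22  ⇒  Σ = 43
Area = |Σ|/2 = 21.5.

21.5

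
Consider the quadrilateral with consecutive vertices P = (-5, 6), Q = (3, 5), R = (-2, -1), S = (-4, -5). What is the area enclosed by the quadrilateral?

39.5

P→Q: (-5)(5) − (3)(6) = -43
Q→R: (3)(-1) − (-2)(5) = 7
R→S: (-2)(-5) − (-4)(-1) = 6
S→P: (-4)(6) − (-5)(-5) = -49
Σ = -79
Area = |Σ|/2 = 39.5.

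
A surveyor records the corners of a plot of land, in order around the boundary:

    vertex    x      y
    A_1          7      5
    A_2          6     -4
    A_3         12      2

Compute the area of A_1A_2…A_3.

Apply the surveyor's formula: 2A = Σ (x_i·y_{i+1} − x_{i+1}·y_i), indices taken mod 3.
Cross-terms: -58, 60, 46  ⇒  Σ = 48
Area = |Σ|/2 = 24.

24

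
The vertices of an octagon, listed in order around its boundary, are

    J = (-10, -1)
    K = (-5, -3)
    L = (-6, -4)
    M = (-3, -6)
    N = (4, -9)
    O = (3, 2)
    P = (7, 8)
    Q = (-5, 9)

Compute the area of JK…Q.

Cross-terms: 25, 2, 24, 51, 35, 10, 103, 95  ⇒  Σ = 345
Area = |Σ|/2 = 172.5.

172.5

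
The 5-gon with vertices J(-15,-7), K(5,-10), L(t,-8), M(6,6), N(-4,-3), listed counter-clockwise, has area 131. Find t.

5

The doubled signed area Σ (x_i y_{i+1} − x_{i+1} y_i) is linear in t.
With t=0 it equals 182; the coefficient of t is 16 (from the two edges through L).
So 16·t + 182 = 2·131 = 262 ⇒ t = 5.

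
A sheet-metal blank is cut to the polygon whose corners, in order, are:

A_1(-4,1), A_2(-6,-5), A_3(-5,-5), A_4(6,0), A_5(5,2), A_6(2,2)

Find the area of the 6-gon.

Apply Gauss's area formula: 2A = Σ (x_i·y_{i+1} − x_{i+1}·y_i), indices taken mod 6.
Σ = (26) + (5) + (30) + (12) + (6) + (10) = 89
Area = |Σ|/2 = 44.5.

44.5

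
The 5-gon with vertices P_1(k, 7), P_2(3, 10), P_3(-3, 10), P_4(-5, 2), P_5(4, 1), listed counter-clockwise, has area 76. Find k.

6

The doubled signed area Σ (x_i y_{i+1} − x_{i+1} y_i) is linear in k.
With k=0 it equals 98; the coefficient of k is 9 (from the two edges through P_1).
So 9·k + 98 = 2·76 = 152 ⇒ k = 6.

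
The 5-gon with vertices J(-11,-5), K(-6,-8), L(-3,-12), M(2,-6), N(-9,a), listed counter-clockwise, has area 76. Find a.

1

Write out the shoelace sum; only the two edges meeting at N involve a:
2·Area = [(2·a − (-9)·(-6)) + ((-9)·(-5) − (-11)·a)] + 148
       = 13·a + 139 = 152
⇒ a = 1.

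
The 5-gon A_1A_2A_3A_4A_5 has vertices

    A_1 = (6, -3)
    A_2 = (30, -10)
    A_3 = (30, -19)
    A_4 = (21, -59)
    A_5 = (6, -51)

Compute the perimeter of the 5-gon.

|A_1A_2| = √((24)² + (-7)²) = √625 = 25
|A_2A_3| = √((0)² + (-9)²) = √81 = 9
|A_3A_4| = √((-9)² + (-40)²) = √1681 = 41
|A_4A_5| = √((-15)² + (8)²) = √289 = 17
|A_5A_1| = √((0)² + (48)²) = √2304 = 48
Perimeter = 25 + 9 + 41 + 17 + 48 = 140.

140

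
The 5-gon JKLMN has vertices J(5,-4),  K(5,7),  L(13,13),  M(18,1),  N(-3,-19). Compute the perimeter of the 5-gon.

80

|JK| = √((0)² + (11)²) = √121 = 11
|KL| = √((8)² + (6)²) = √100 = 10
|LM| = √((5)² + (-12)²) = √169 = 13
|MN| = √((-21)² + (-20)²) = √841 = 29
|NJ| = √((8)² + (15)²) = √289 = 17
Perimeter = 11 + 10 + 13 + 29 + 17 = 80.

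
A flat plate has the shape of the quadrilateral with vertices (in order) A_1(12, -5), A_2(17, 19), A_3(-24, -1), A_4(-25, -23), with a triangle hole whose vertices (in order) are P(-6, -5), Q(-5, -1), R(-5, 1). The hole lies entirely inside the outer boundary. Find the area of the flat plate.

Outer boundary:
Cross-terms: 313, 439, 527, 401  ⇒  Σ = 1680
Area = |Σ|/2 = 840.
Hole:
Apply the shoelace formula: 2A = Σ (x_i·y_{i+1} − x_{i+1}·y_i), indices taken mod 3.
Cross-terms: -19, -10, 31  ⇒  Σ = 2
Area = |Σ|/2 = 1.
Net area = 840 − 1 = 839.

839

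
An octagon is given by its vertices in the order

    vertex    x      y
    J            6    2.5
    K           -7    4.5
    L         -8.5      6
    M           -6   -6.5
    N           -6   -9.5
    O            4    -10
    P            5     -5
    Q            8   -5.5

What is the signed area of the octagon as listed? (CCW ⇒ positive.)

Cross-terms: 44.5, -3.75, 91.25, 18, 98, 30, 12.5, 53  ⇒  Σ = 343.5
Signed area = Σ/2 = 171.75 (positive ⇒ counter-clockwise traversal).

171.75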